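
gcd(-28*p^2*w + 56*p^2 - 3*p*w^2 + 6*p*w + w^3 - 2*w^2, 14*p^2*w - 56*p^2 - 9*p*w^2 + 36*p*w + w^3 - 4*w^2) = 7*p - w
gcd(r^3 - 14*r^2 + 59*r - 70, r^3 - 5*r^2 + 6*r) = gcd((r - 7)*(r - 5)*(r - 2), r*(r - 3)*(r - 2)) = r - 2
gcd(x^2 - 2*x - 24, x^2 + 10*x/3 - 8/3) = x + 4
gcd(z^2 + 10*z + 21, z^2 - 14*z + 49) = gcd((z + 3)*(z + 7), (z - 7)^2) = 1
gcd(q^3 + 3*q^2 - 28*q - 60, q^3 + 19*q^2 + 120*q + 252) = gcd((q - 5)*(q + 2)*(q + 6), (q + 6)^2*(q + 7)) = q + 6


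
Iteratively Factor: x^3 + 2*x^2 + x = (x + 1)*(x^2 + x) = x*(x + 1)*(x + 1)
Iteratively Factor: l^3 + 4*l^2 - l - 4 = (l - 1)*(l^2 + 5*l + 4) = (l - 1)*(l + 4)*(l + 1)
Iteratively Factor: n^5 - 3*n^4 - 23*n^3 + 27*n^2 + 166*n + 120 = (n - 5)*(n^4 + 2*n^3 - 13*n^2 - 38*n - 24) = (n - 5)*(n + 2)*(n^3 - 13*n - 12) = (n - 5)*(n + 1)*(n + 2)*(n^2 - n - 12) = (n - 5)*(n + 1)*(n + 2)*(n + 3)*(n - 4)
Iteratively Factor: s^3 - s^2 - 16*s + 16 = (s - 1)*(s^2 - 16) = (s - 4)*(s - 1)*(s + 4)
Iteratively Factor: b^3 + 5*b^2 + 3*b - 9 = (b + 3)*(b^2 + 2*b - 3) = (b + 3)^2*(b - 1)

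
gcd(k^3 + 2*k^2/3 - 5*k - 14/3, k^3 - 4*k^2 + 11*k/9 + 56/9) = k^2 - 4*k/3 - 7/3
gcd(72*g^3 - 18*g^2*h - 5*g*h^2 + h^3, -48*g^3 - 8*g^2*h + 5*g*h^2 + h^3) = 12*g^2 - g*h - h^2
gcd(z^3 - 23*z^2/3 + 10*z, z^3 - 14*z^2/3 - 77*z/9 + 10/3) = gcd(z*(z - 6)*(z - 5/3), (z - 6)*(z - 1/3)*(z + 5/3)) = z - 6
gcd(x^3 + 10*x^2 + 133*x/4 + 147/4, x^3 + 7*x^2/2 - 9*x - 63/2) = x^2 + 13*x/2 + 21/2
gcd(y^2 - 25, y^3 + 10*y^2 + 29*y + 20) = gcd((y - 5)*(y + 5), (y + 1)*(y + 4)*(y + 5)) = y + 5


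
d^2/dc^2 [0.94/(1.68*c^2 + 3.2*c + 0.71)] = (-5.306112*c^2 - 10.10688*c + 0.94*(3.36*c + 3.2)*(6.72*c + 6.4) - 2.242464)/(1.68*c^2 + 3.2*c + 0.71)^3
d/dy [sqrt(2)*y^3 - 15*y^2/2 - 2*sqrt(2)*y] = 3*sqrt(2)*y^2 - 15*y - 2*sqrt(2)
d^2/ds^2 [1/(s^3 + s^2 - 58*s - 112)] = 2*(-(3*s + 1)*(s^3 + s^2 - 58*s - 112) + (3*s^2 + 2*s - 58)^2)/(s^3 + s^2 - 58*s - 112)^3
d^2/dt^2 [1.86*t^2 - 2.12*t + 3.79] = 3.72000000000000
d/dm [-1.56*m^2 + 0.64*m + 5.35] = 0.64 - 3.12*m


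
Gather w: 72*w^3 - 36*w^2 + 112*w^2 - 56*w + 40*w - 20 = 72*w^3 + 76*w^2 - 16*w - 20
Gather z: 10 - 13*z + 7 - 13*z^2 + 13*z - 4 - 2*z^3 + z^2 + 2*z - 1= -2*z^3 - 12*z^2 + 2*z + 12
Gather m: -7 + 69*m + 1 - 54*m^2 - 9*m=-54*m^2 + 60*m - 6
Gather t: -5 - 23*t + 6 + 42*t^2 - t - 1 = 42*t^2 - 24*t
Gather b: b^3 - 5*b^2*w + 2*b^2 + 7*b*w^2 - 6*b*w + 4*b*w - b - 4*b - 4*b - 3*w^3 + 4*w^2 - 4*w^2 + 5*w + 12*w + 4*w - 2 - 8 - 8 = b^3 + b^2*(2 - 5*w) + b*(7*w^2 - 2*w - 9) - 3*w^3 + 21*w - 18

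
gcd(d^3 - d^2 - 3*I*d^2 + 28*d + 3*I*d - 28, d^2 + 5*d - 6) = d - 1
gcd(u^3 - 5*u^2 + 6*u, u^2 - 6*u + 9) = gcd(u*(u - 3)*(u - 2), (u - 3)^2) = u - 3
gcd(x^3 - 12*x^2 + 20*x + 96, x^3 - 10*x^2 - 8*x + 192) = x^2 - 14*x + 48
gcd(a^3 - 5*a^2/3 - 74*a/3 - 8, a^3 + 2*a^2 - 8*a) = a + 4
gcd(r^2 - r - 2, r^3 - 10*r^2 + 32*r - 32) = r - 2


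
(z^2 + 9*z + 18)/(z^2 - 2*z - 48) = (z + 3)/(z - 8)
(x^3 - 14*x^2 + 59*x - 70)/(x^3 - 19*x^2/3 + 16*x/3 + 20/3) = 3*(x - 7)/(3*x + 2)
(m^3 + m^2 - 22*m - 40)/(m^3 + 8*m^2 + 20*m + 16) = (m - 5)/(m + 2)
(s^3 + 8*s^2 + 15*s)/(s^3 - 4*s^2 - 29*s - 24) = s*(s + 5)/(s^2 - 7*s - 8)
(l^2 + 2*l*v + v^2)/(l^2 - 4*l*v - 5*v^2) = (-l - v)/(-l + 5*v)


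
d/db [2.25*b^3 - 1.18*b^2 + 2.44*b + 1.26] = 6.75*b^2 - 2.36*b + 2.44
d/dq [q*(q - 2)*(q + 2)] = 3*q^2 - 4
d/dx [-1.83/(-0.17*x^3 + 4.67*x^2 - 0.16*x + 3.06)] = (-0.9333*x^2 + 17.0922*x - 0.2928)/(0.17*x^3 - 4.67*x^2 + 0.16*x - 3.06)^2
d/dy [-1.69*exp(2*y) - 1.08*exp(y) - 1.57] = (-3.38*exp(y) - 1.08)*exp(y)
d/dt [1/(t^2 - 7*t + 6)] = (7 - 2*t)/(t^2 - 7*t + 6)^2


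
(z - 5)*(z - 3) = z^2 - 8*z + 15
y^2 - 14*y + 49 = (y - 7)^2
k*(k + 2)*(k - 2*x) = k^3 - 2*k^2*x + 2*k^2 - 4*k*x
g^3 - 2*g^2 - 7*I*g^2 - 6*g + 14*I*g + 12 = (g - 2)*(g - 6*I)*(g - I)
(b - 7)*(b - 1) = b^2 - 8*b + 7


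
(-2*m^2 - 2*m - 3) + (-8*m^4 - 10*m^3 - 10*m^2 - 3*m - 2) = -8*m^4 - 10*m^3 - 12*m^2 - 5*m - 5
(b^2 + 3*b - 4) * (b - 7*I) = b^3 + 3*b^2 - 7*I*b^2 - 4*b - 21*I*b + 28*I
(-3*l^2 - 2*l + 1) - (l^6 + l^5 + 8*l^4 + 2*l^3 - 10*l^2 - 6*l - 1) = -l^6 - l^5 - 8*l^4 - 2*l^3 + 7*l^2 + 4*l + 2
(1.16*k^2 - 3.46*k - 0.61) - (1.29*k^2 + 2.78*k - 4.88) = -0.13*k^2 - 6.24*k + 4.27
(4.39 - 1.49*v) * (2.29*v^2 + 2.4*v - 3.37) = -3.4121*v^3 + 6.4771*v^2 + 15.5573*v - 14.7943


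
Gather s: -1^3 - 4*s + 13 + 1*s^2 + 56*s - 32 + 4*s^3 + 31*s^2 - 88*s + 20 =4*s^3 + 32*s^2 - 36*s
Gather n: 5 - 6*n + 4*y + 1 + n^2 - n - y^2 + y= n^2 - 7*n - y^2 + 5*y + 6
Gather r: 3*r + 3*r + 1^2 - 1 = 6*r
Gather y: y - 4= y - 4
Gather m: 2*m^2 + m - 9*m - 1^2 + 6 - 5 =2*m^2 - 8*m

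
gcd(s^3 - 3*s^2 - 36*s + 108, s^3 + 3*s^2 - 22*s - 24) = s + 6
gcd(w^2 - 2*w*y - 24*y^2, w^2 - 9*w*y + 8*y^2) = 1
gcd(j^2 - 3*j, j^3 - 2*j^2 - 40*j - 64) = 1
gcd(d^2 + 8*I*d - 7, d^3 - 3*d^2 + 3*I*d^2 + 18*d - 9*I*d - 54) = 1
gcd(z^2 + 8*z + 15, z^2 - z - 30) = z + 5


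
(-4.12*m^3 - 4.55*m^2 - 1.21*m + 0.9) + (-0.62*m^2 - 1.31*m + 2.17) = -4.12*m^3 - 5.17*m^2 - 2.52*m + 3.07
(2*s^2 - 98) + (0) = 2*s^2 - 98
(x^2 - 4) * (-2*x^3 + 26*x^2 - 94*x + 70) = -2*x^5 + 26*x^4 - 86*x^3 - 34*x^2 + 376*x - 280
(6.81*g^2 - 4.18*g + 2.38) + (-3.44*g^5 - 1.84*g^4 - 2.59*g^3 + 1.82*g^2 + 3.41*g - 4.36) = -3.44*g^5 - 1.84*g^4 - 2.59*g^3 + 8.63*g^2 - 0.77*g - 1.98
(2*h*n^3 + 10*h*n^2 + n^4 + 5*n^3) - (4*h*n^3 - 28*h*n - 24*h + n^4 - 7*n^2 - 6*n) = -2*h*n^3 + 10*h*n^2 + 28*h*n + 24*h + 5*n^3 + 7*n^2 + 6*n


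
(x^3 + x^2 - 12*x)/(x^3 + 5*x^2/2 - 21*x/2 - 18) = 2*x/(2*x + 3)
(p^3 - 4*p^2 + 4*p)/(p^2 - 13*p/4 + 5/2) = 4*p*(p - 2)/(4*p - 5)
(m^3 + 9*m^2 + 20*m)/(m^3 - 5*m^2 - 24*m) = (m^2 + 9*m + 20)/(m^2 - 5*m - 24)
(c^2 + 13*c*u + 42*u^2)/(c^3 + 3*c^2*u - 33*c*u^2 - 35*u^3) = (-c - 6*u)/(-c^2 + 4*c*u + 5*u^2)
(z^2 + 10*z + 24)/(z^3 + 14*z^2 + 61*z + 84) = (z + 6)/(z^2 + 10*z + 21)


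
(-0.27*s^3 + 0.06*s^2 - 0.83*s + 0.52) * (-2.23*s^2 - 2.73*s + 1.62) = 0.6021*s^5 + 0.6033*s^4 + 1.2497*s^3 + 1.2035*s^2 - 2.7642*s + 0.8424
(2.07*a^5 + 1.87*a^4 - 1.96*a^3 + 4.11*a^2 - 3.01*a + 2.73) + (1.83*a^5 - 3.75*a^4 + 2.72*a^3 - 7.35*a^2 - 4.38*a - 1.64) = 3.9*a^5 - 1.88*a^4 + 0.76*a^3 - 3.24*a^2 - 7.39*a + 1.09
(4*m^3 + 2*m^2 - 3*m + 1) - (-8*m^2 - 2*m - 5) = 4*m^3 + 10*m^2 - m + 6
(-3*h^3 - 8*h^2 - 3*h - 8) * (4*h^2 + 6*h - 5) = -12*h^5 - 50*h^4 - 45*h^3 - 10*h^2 - 33*h + 40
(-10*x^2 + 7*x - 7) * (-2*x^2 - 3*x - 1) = 20*x^4 + 16*x^3 + 3*x^2 + 14*x + 7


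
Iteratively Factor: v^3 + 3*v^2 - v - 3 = (v + 1)*(v^2 + 2*v - 3) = (v - 1)*(v + 1)*(v + 3)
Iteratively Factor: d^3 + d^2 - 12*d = (d + 4)*(d^2 - 3*d) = (d - 3)*(d + 4)*(d)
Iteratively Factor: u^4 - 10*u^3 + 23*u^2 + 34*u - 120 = (u - 4)*(u^3 - 6*u^2 - u + 30) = (u - 5)*(u - 4)*(u^2 - u - 6) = (u - 5)*(u - 4)*(u - 3)*(u + 2)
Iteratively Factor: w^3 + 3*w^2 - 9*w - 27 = (w + 3)*(w^2 - 9) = (w + 3)^2*(w - 3)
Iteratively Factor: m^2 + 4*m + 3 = (m + 1)*(m + 3)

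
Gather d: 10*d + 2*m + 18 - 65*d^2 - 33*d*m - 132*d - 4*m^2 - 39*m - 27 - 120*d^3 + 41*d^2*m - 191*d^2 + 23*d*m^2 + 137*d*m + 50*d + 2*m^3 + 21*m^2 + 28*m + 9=-120*d^3 + d^2*(41*m - 256) + d*(23*m^2 + 104*m - 72) + 2*m^3 + 17*m^2 - 9*m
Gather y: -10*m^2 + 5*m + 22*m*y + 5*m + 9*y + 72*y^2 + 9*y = -10*m^2 + 10*m + 72*y^2 + y*(22*m + 18)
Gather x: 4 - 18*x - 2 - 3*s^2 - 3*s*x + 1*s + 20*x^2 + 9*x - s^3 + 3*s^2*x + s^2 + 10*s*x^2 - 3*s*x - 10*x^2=-s^3 - 2*s^2 + s + x^2*(10*s + 10) + x*(3*s^2 - 6*s - 9) + 2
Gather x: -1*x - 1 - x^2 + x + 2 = 1 - x^2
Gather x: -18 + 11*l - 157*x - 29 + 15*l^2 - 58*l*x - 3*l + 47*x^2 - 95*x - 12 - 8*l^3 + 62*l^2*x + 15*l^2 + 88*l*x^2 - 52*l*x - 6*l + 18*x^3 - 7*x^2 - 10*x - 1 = -8*l^3 + 30*l^2 + 2*l + 18*x^3 + x^2*(88*l + 40) + x*(62*l^2 - 110*l - 262) - 60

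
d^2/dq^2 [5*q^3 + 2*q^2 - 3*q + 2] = 30*q + 4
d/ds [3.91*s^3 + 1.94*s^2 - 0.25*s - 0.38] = 11.73*s^2 + 3.88*s - 0.25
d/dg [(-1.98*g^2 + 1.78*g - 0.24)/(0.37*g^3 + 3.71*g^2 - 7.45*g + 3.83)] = (0.732599999999999*g^4 - 1.3172*g^3 + 8.4136*g^2 - 13.386*g + 5.0294)/(0.1369*g^6 + 2.7454*g^5 + 8.2511*g^4 - 52.4448*g^3 + 83.9211*g^2 - 57.067*g + 14.6689)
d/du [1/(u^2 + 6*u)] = 2*(-u - 3)/(u^2*(u + 6)^2)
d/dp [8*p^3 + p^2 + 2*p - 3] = 24*p^2 + 2*p + 2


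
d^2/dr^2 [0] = 0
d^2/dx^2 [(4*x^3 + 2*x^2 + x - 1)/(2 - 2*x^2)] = (-5*x^3 - 3*x^2 - 15*x - 1)/(x^6 - 3*x^4 + 3*x^2 - 1)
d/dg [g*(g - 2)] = 2*g - 2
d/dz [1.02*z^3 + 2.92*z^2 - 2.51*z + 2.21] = 3.06*z^2 + 5.84*z - 2.51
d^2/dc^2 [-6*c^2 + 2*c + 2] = -12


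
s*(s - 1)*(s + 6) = s^3 + 5*s^2 - 6*s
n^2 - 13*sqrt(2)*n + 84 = (n - 7*sqrt(2))*(n - 6*sqrt(2))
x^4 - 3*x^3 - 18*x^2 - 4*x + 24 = (x - 6)*(x - 1)*(x + 2)^2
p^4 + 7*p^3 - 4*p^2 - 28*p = p*(p - 2)*(p + 2)*(p + 7)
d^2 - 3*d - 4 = (d - 4)*(d + 1)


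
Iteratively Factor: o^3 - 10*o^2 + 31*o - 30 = (o - 2)*(o^2 - 8*o + 15) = (o - 5)*(o - 2)*(o - 3)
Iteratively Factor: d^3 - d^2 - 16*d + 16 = (d - 1)*(d^2 - 16) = (d - 4)*(d - 1)*(d + 4)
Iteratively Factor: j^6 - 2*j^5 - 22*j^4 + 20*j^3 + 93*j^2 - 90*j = (j)*(j^5 - 2*j^4 - 22*j^3 + 20*j^2 + 93*j - 90) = j*(j + 3)*(j^4 - 5*j^3 - 7*j^2 + 41*j - 30) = j*(j - 1)*(j + 3)*(j^3 - 4*j^2 - 11*j + 30) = j*(j - 5)*(j - 1)*(j + 3)*(j^2 + j - 6) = j*(j - 5)*(j - 2)*(j - 1)*(j + 3)*(j + 3)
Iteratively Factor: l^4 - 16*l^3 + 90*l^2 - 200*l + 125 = (l - 5)*(l^3 - 11*l^2 + 35*l - 25) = (l - 5)*(l - 1)*(l^2 - 10*l + 25) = (l - 5)^2*(l - 1)*(l - 5)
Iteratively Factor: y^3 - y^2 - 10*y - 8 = (y - 4)*(y^2 + 3*y + 2) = (y - 4)*(y + 1)*(y + 2)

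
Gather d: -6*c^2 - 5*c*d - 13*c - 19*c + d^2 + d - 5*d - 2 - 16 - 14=-6*c^2 - 32*c + d^2 + d*(-5*c - 4) - 32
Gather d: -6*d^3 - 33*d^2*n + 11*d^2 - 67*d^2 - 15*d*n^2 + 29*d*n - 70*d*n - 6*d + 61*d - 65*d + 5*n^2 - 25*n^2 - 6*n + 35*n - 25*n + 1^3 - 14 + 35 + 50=-6*d^3 + d^2*(-33*n - 56) + d*(-15*n^2 - 41*n - 10) - 20*n^2 + 4*n + 72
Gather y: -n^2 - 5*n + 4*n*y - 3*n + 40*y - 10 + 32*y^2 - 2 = -n^2 - 8*n + 32*y^2 + y*(4*n + 40) - 12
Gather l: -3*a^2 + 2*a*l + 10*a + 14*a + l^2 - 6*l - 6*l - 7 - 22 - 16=-3*a^2 + 24*a + l^2 + l*(2*a - 12) - 45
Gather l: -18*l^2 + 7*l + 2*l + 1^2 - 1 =-18*l^2 + 9*l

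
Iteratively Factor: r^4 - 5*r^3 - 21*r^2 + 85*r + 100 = (r - 5)*(r^3 - 21*r - 20) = (r - 5)*(r + 1)*(r^2 - r - 20) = (r - 5)^2*(r + 1)*(r + 4)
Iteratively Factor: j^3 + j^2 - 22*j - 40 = (j - 5)*(j^2 + 6*j + 8) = (j - 5)*(j + 2)*(j + 4)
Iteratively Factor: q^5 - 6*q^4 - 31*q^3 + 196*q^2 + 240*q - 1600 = (q - 5)*(q^4 - q^3 - 36*q^2 + 16*q + 320) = (q - 5)*(q - 4)*(q^3 + 3*q^2 - 24*q - 80) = (q - 5)*(q - 4)*(q + 4)*(q^2 - q - 20) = (q - 5)^2*(q - 4)*(q + 4)*(q + 4)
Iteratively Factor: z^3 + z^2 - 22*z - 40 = (z + 2)*(z^2 - z - 20) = (z + 2)*(z + 4)*(z - 5)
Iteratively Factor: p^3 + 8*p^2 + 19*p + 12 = (p + 1)*(p^2 + 7*p + 12) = (p + 1)*(p + 4)*(p + 3)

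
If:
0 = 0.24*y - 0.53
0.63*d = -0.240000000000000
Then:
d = -0.38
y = 2.21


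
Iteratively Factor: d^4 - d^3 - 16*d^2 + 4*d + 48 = (d - 4)*(d^3 + 3*d^2 - 4*d - 12) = (d - 4)*(d + 2)*(d^2 + d - 6) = (d - 4)*(d + 2)*(d + 3)*(d - 2)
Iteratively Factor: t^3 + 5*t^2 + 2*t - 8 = (t - 1)*(t^2 + 6*t + 8) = (t - 1)*(t + 4)*(t + 2)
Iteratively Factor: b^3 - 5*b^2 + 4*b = (b - 1)*(b^2 - 4*b) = (b - 4)*(b - 1)*(b)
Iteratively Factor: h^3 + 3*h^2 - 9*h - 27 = (h + 3)*(h^2 - 9) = (h - 3)*(h + 3)*(h + 3)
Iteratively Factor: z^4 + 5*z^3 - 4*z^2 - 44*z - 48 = (z + 4)*(z^3 + z^2 - 8*z - 12) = (z - 3)*(z + 4)*(z^2 + 4*z + 4) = (z - 3)*(z + 2)*(z + 4)*(z + 2)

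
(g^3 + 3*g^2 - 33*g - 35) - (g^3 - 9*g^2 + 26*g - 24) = 12*g^2 - 59*g - 11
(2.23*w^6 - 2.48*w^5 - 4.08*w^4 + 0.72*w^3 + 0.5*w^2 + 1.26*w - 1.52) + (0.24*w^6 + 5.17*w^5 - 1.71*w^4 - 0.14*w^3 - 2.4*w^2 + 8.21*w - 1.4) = 2.47*w^6 + 2.69*w^5 - 5.79*w^4 + 0.58*w^3 - 1.9*w^2 + 9.47*w - 2.92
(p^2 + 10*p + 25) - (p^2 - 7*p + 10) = 17*p + 15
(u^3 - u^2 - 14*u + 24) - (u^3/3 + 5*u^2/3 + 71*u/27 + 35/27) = 2*u^3/3 - 8*u^2/3 - 449*u/27 + 613/27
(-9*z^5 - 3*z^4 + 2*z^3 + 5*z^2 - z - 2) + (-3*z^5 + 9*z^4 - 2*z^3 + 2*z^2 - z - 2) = -12*z^5 + 6*z^4 + 7*z^2 - 2*z - 4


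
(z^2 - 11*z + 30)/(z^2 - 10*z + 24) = (z - 5)/(z - 4)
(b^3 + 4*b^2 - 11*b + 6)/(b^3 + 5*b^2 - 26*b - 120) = (b^2 - 2*b + 1)/(b^2 - b - 20)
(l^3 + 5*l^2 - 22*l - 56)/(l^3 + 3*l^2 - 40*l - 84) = (l - 4)/(l - 6)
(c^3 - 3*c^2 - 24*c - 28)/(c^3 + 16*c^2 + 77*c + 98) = (c^2 - 5*c - 14)/(c^2 + 14*c + 49)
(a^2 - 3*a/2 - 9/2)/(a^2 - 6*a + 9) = (a + 3/2)/(a - 3)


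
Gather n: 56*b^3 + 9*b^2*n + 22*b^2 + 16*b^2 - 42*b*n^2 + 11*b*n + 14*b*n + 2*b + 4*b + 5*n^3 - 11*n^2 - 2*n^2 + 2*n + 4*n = 56*b^3 + 38*b^2 + 6*b + 5*n^3 + n^2*(-42*b - 13) + n*(9*b^2 + 25*b + 6)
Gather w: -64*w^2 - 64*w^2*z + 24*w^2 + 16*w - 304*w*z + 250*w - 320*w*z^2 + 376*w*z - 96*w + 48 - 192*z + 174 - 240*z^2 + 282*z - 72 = w^2*(-64*z - 40) + w*(-320*z^2 + 72*z + 170) - 240*z^2 + 90*z + 150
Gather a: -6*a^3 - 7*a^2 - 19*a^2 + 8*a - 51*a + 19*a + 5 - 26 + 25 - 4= -6*a^3 - 26*a^2 - 24*a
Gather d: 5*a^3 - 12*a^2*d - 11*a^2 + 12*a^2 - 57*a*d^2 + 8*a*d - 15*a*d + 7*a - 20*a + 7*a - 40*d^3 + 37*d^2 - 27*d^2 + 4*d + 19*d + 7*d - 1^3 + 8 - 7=5*a^3 + a^2 - 6*a - 40*d^3 + d^2*(10 - 57*a) + d*(-12*a^2 - 7*a + 30)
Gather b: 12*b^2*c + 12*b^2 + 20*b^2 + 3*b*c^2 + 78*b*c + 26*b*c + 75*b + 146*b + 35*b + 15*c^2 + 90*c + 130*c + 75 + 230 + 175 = b^2*(12*c + 32) + b*(3*c^2 + 104*c + 256) + 15*c^2 + 220*c + 480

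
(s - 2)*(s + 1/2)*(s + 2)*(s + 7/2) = s^4 + 4*s^3 - 9*s^2/4 - 16*s - 7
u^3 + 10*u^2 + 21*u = u*(u + 3)*(u + 7)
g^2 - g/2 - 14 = (g - 4)*(g + 7/2)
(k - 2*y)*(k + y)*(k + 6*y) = k^3 + 5*k^2*y - 8*k*y^2 - 12*y^3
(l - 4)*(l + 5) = l^2 + l - 20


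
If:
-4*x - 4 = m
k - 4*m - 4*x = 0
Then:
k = -12*x - 16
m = -4*x - 4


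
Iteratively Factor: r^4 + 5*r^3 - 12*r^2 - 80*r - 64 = (r + 1)*(r^3 + 4*r^2 - 16*r - 64) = (r + 1)*(r + 4)*(r^2 - 16) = (r + 1)*(r + 4)^2*(r - 4)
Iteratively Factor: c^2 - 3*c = (c - 3)*(c)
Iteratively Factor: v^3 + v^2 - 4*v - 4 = (v + 2)*(v^2 - v - 2) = (v - 2)*(v + 2)*(v + 1)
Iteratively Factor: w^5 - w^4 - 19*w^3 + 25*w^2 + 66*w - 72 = (w - 3)*(w^4 + 2*w^3 - 13*w^2 - 14*w + 24) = (w - 3)*(w - 1)*(w^3 + 3*w^2 - 10*w - 24) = (w - 3)*(w - 1)*(w + 2)*(w^2 + w - 12) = (w - 3)*(w - 1)*(w + 2)*(w + 4)*(w - 3)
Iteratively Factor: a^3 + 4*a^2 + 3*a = (a)*(a^2 + 4*a + 3) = a*(a + 1)*(a + 3)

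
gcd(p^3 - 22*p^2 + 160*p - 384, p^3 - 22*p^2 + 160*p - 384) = p^3 - 22*p^2 + 160*p - 384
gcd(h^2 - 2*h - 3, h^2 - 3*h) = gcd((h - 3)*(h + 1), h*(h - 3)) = h - 3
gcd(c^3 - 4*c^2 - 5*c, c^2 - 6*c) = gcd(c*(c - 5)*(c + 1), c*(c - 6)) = c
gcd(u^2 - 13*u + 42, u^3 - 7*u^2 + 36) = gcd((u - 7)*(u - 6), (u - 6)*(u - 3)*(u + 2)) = u - 6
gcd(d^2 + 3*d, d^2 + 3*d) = d^2 + 3*d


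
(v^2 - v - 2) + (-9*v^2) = -8*v^2 - v - 2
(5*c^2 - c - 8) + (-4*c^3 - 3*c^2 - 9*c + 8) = -4*c^3 + 2*c^2 - 10*c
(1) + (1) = 2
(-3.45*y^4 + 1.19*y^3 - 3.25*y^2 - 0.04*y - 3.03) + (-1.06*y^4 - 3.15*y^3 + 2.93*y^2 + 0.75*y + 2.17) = -4.51*y^4 - 1.96*y^3 - 0.32*y^2 + 0.71*y - 0.86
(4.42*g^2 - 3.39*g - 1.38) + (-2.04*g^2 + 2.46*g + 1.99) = 2.38*g^2 - 0.93*g + 0.61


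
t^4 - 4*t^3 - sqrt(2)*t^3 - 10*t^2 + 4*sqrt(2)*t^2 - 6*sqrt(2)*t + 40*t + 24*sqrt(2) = (t - 4)*(t - 3*sqrt(2))*(t + sqrt(2))^2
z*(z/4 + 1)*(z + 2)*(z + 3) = z^4/4 + 9*z^3/4 + 13*z^2/2 + 6*z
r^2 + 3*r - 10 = (r - 2)*(r + 5)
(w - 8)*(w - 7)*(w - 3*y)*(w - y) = w^4 - 4*w^3*y - 15*w^3 + 3*w^2*y^2 + 60*w^2*y + 56*w^2 - 45*w*y^2 - 224*w*y + 168*y^2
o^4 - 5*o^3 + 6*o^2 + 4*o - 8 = (o - 2)^3*(o + 1)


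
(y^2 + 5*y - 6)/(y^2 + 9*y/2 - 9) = 2*(y - 1)/(2*y - 3)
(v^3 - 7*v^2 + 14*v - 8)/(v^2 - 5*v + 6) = (v^2 - 5*v + 4)/(v - 3)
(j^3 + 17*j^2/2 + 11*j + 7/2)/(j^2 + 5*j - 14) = (2*j^2 + 3*j + 1)/(2*(j - 2))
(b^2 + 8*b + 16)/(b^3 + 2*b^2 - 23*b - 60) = (b + 4)/(b^2 - 2*b - 15)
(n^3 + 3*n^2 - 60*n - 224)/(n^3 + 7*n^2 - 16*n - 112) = (n - 8)/(n - 4)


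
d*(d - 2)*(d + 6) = d^3 + 4*d^2 - 12*d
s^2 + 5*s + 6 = (s + 2)*(s + 3)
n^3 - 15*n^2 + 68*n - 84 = (n - 7)*(n - 6)*(n - 2)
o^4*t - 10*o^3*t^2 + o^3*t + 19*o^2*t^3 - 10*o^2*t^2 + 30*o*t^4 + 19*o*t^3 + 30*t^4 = (o - 6*t)*(o - 5*t)*(o + t)*(o*t + t)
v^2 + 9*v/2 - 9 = (v - 3/2)*(v + 6)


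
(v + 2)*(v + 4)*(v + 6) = v^3 + 12*v^2 + 44*v + 48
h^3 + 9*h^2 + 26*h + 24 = (h + 2)*(h + 3)*(h + 4)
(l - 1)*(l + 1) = l^2 - 1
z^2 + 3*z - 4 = (z - 1)*(z + 4)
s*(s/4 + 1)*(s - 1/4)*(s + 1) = s^4/4 + 19*s^3/16 + 11*s^2/16 - s/4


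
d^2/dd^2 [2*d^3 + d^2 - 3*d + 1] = 12*d + 2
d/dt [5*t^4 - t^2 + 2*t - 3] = 20*t^3 - 2*t + 2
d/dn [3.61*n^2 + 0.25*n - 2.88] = 7.22*n + 0.25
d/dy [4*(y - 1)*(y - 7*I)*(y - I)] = 12*y^2 + y*(-8 - 64*I) - 28 + 32*I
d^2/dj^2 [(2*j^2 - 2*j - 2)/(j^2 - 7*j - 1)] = 24*(j^3 + 3*j - 7)/(j^6 - 21*j^5 + 144*j^4 - 301*j^3 - 144*j^2 - 21*j - 1)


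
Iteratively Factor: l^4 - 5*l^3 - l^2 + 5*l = (l - 5)*(l^3 - l) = (l - 5)*(l + 1)*(l^2 - l) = (l - 5)*(l - 1)*(l + 1)*(l)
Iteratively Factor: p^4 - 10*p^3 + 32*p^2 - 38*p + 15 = (p - 1)*(p^3 - 9*p^2 + 23*p - 15) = (p - 3)*(p - 1)*(p^2 - 6*p + 5) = (p - 5)*(p - 3)*(p - 1)*(p - 1)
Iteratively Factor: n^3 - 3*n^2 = (n)*(n^2 - 3*n) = n*(n - 3)*(n)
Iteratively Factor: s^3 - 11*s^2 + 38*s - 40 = (s - 2)*(s^2 - 9*s + 20) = (s - 5)*(s - 2)*(s - 4)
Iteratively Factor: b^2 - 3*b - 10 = (b - 5)*(b + 2)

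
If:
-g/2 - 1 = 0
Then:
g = -2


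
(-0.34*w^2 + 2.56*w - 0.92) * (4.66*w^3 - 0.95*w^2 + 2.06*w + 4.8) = -1.5844*w^5 + 12.2526*w^4 - 7.4196*w^3 + 4.5156*w^2 + 10.3928*w - 4.416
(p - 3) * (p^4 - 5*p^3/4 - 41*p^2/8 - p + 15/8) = p^5 - 17*p^4/4 - 11*p^3/8 + 115*p^2/8 + 39*p/8 - 45/8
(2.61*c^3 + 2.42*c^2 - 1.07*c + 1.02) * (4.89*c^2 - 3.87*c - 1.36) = 12.7629*c^5 + 1.7331*c^4 - 18.1473*c^3 + 5.8375*c^2 - 2.4922*c - 1.3872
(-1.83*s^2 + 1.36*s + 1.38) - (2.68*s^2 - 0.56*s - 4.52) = -4.51*s^2 + 1.92*s + 5.9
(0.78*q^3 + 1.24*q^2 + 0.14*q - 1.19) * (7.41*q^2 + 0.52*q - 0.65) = 5.7798*q^5 + 9.594*q^4 + 1.1752*q^3 - 9.5511*q^2 - 0.7098*q + 0.7735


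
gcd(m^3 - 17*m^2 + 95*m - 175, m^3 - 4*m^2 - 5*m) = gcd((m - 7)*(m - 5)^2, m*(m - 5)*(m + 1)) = m - 5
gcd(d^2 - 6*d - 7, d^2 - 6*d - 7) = d^2 - 6*d - 7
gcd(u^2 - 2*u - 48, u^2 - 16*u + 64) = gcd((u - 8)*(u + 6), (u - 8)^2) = u - 8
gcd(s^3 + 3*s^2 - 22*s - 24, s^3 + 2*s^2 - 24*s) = s^2 + 2*s - 24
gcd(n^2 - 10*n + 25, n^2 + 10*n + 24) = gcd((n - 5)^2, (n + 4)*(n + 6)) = 1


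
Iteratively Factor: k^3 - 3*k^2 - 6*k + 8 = (k - 4)*(k^2 + k - 2) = (k - 4)*(k - 1)*(k + 2)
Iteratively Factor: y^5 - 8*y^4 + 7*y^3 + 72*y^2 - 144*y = (y - 3)*(y^4 - 5*y^3 - 8*y^2 + 48*y) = y*(y - 3)*(y^3 - 5*y^2 - 8*y + 48) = y*(y - 4)*(y - 3)*(y^2 - y - 12) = y*(y - 4)*(y - 3)*(y + 3)*(y - 4)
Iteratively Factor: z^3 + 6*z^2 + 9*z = (z)*(z^2 + 6*z + 9) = z*(z + 3)*(z + 3)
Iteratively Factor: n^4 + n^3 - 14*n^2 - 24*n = (n)*(n^3 + n^2 - 14*n - 24) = n*(n + 3)*(n^2 - 2*n - 8) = n*(n + 2)*(n + 3)*(n - 4)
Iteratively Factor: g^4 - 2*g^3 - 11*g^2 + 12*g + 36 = (g + 2)*(g^3 - 4*g^2 - 3*g + 18) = (g - 3)*(g + 2)*(g^2 - g - 6) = (g - 3)^2*(g + 2)*(g + 2)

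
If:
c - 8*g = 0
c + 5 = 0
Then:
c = -5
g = -5/8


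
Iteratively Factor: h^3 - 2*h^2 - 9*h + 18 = (h - 2)*(h^2 - 9) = (h - 3)*(h - 2)*(h + 3)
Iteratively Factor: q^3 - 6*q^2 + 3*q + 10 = (q - 5)*(q^2 - q - 2) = (q - 5)*(q - 2)*(q + 1)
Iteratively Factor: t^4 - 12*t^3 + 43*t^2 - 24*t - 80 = (t - 5)*(t^3 - 7*t^2 + 8*t + 16) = (t - 5)*(t - 4)*(t^2 - 3*t - 4) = (t - 5)*(t - 4)^2*(t + 1)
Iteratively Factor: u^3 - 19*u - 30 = (u - 5)*(u^2 + 5*u + 6) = (u - 5)*(u + 3)*(u + 2)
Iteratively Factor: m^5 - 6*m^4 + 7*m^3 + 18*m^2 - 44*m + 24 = (m - 2)*(m^4 - 4*m^3 - m^2 + 16*m - 12) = (m - 2)*(m - 1)*(m^3 - 3*m^2 - 4*m + 12) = (m - 3)*(m - 2)*(m - 1)*(m^2 - 4) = (m - 3)*(m - 2)^2*(m - 1)*(m + 2)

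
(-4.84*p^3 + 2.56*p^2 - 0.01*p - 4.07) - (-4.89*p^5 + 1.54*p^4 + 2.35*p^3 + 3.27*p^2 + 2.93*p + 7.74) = 4.89*p^5 - 1.54*p^4 - 7.19*p^3 - 0.71*p^2 - 2.94*p - 11.81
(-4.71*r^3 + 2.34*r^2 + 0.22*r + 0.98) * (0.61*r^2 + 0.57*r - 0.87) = -2.8731*r^5 - 1.2573*r^4 + 5.5657*r^3 - 1.3126*r^2 + 0.3672*r - 0.8526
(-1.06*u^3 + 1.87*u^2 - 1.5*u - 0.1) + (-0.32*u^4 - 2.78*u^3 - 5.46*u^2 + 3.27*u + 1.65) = -0.32*u^4 - 3.84*u^3 - 3.59*u^2 + 1.77*u + 1.55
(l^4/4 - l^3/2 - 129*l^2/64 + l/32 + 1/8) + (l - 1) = l^4/4 - l^3/2 - 129*l^2/64 + 33*l/32 - 7/8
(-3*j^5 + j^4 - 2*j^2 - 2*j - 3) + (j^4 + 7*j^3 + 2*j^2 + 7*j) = -3*j^5 + 2*j^4 + 7*j^3 + 5*j - 3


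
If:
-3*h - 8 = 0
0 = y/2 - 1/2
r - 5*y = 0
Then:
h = -8/3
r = 5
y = 1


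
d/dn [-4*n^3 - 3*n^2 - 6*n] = -12*n^2 - 6*n - 6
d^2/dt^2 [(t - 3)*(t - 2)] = 2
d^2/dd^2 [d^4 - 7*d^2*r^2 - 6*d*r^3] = 12*d^2 - 14*r^2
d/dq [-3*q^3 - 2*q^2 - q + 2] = -9*q^2 - 4*q - 1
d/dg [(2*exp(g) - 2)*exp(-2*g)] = 2*(2 - exp(g))*exp(-2*g)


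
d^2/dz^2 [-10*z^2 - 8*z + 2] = -20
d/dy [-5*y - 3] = -5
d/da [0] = 0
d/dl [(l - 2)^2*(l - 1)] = (l - 2)*(3*l - 4)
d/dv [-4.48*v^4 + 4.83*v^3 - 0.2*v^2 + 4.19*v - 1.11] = -17.92*v^3 + 14.49*v^2 - 0.4*v + 4.19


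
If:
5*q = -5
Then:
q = -1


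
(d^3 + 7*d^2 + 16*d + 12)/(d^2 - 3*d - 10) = (d^2 + 5*d + 6)/(d - 5)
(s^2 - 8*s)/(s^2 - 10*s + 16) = s/(s - 2)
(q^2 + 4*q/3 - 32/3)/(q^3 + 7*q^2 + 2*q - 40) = (q - 8/3)/(q^2 + 3*q - 10)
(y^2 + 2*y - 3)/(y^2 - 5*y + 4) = (y + 3)/(y - 4)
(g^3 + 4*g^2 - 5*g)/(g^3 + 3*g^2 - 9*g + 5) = g/(g - 1)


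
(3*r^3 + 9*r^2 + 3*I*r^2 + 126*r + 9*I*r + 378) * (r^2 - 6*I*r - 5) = 3*r^5 + 9*r^4 - 15*I*r^4 + 129*r^3 - 45*I*r^3 + 387*r^2 - 771*I*r^2 - 630*r - 2313*I*r - 1890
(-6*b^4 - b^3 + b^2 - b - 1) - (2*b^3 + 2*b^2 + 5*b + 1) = -6*b^4 - 3*b^3 - b^2 - 6*b - 2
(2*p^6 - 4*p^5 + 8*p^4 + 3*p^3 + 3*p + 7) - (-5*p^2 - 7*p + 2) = 2*p^6 - 4*p^5 + 8*p^4 + 3*p^3 + 5*p^2 + 10*p + 5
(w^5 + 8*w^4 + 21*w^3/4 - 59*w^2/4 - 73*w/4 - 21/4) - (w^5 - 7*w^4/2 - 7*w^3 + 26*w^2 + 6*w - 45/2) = 23*w^4/2 + 49*w^3/4 - 163*w^2/4 - 97*w/4 + 69/4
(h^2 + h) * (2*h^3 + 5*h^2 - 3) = 2*h^5 + 7*h^4 + 5*h^3 - 3*h^2 - 3*h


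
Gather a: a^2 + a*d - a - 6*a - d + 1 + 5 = a^2 + a*(d - 7) - d + 6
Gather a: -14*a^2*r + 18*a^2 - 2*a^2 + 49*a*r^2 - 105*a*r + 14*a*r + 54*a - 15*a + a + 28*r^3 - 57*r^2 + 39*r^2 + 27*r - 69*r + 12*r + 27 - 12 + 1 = a^2*(16 - 14*r) + a*(49*r^2 - 91*r + 40) + 28*r^3 - 18*r^2 - 30*r + 16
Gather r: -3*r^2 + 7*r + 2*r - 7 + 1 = -3*r^2 + 9*r - 6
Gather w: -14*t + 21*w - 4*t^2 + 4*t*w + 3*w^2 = -4*t^2 - 14*t + 3*w^2 + w*(4*t + 21)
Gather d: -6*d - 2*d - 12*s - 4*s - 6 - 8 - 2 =-8*d - 16*s - 16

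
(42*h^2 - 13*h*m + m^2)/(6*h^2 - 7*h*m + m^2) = (7*h - m)/(h - m)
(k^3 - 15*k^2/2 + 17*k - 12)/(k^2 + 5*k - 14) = (k^2 - 11*k/2 + 6)/(k + 7)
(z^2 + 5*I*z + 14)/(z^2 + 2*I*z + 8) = (z + 7*I)/(z + 4*I)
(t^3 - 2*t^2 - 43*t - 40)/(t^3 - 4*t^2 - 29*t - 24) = (t + 5)/(t + 3)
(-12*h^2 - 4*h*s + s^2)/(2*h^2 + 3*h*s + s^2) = (-6*h + s)/(h + s)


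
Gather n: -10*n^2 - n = -10*n^2 - n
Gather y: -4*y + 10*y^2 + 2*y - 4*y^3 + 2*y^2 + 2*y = -4*y^3 + 12*y^2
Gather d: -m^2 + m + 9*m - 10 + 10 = -m^2 + 10*m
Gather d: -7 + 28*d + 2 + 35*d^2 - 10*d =35*d^2 + 18*d - 5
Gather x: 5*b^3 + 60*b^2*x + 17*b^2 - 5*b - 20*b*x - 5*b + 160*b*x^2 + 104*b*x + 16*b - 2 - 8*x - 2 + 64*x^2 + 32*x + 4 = 5*b^3 + 17*b^2 + 6*b + x^2*(160*b + 64) + x*(60*b^2 + 84*b + 24)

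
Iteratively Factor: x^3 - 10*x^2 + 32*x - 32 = (x - 2)*(x^2 - 8*x + 16) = (x - 4)*(x - 2)*(x - 4)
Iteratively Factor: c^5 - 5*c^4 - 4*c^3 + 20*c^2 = (c)*(c^4 - 5*c^3 - 4*c^2 + 20*c) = c*(c + 2)*(c^3 - 7*c^2 + 10*c) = c^2*(c + 2)*(c^2 - 7*c + 10) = c^2*(c - 2)*(c + 2)*(c - 5)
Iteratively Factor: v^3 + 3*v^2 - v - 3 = (v + 1)*(v^2 + 2*v - 3) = (v - 1)*(v + 1)*(v + 3)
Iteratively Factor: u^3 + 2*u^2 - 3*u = (u)*(u^2 + 2*u - 3) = u*(u - 1)*(u + 3)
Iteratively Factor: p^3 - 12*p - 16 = (p + 2)*(p^2 - 2*p - 8) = (p + 2)^2*(p - 4)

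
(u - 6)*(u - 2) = u^2 - 8*u + 12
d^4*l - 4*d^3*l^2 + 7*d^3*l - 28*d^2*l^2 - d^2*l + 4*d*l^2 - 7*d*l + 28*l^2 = (d - 1)*(d + 7)*(d - 4*l)*(d*l + l)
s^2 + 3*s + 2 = (s + 1)*(s + 2)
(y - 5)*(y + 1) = y^2 - 4*y - 5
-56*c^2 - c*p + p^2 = (-8*c + p)*(7*c + p)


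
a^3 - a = a*(a - 1)*(a + 1)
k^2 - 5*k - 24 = (k - 8)*(k + 3)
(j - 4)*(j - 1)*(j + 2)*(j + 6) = j^4 + 3*j^3 - 24*j^2 - 28*j + 48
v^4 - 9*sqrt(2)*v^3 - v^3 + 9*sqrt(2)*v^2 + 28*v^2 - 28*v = v*(v - 1)*(v - 7*sqrt(2))*(v - 2*sqrt(2))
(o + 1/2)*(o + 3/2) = o^2 + 2*o + 3/4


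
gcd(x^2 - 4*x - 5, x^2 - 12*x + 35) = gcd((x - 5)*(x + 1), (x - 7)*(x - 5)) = x - 5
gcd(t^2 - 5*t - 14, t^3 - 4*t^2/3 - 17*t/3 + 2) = t + 2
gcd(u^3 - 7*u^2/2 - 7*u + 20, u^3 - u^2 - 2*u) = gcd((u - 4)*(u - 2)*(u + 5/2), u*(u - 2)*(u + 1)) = u - 2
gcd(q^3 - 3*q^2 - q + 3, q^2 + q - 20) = 1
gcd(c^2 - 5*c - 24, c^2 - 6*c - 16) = c - 8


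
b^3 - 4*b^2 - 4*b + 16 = (b - 4)*(b - 2)*(b + 2)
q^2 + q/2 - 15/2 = (q - 5/2)*(q + 3)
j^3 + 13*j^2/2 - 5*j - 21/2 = (j - 3/2)*(j + 1)*(j + 7)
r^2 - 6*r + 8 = (r - 4)*(r - 2)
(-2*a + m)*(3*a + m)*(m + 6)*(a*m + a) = -6*a^3*m^2 - 42*a^3*m - 36*a^3 + a^2*m^3 + 7*a^2*m^2 + 6*a^2*m + a*m^4 + 7*a*m^3 + 6*a*m^2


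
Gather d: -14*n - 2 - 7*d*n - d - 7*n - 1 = d*(-7*n - 1) - 21*n - 3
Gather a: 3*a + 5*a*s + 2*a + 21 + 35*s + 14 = a*(5*s + 5) + 35*s + 35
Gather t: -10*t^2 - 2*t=-10*t^2 - 2*t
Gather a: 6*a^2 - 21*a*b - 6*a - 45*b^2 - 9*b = 6*a^2 + a*(-21*b - 6) - 45*b^2 - 9*b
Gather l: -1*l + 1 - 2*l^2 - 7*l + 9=-2*l^2 - 8*l + 10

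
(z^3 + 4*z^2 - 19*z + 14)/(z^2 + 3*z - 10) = (z^2 + 6*z - 7)/(z + 5)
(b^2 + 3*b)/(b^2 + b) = (b + 3)/(b + 1)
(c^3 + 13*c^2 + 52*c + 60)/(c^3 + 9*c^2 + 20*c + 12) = (c + 5)/(c + 1)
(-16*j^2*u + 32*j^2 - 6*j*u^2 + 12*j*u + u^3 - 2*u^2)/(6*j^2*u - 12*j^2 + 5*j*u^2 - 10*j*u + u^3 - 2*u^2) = (-8*j + u)/(3*j + u)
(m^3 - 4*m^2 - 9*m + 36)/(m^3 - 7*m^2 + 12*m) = (m + 3)/m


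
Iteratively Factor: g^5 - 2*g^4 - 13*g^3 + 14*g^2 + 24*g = (g)*(g^4 - 2*g^3 - 13*g^2 + 14*g + 24) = g*(g + 3)*(g^3 - 5*g^2 + 2*g + 8) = g*(g + 1)*(g + 3)*(g^2 - 6*g + 8) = g*(g - 4)*(g + 1)*(g + 3)*(g - 2)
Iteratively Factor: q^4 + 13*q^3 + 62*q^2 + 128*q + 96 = (q + 3)*(q^3 + 10*q^2 + 32*q + 32) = (q + 2)*(q + 3)*(q^2 + 8*q + 16) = (q + 2)*(q + 3)*(q + 4)*(q + 4)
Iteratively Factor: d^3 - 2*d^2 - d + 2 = (d - 2)*(d^2 - 1) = (d - 2)*(d + 1)*(d - 1)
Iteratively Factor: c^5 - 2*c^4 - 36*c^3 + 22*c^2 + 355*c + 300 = (c + 1)*(c^4 - 3*c^3 - 33*c^2 + 55*c + 300) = (c + 1)*(c + 4)*(c^3 - 7*c^2 - 5*c + 75) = (c - 5)*(c + 1)*(c + 4)*(c^2 - 2*c - 15) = (c - 5)^2*(c + 1)*(c + 4)*(c + 3)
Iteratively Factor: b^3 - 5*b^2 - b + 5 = (b - 1)*(b^2 - 4*b - 5) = (b - 1)*(b + 1)*(b - 5)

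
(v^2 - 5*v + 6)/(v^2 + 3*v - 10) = (v - 3)/(v + 5)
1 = 1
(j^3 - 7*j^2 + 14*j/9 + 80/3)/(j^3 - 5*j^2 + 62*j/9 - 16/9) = (3*j^2 - 13*j - 30)/(3*j^2 - 7*j + 2)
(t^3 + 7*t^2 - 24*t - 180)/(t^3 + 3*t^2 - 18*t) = (t^2 + t - 30)/(t*(t - 3))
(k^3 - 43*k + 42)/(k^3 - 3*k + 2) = (k^2 + k - 42)/(k^2 + k - 2)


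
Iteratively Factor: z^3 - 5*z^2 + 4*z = (z)*(z^2 - 5*z + 4) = z*(z - 1)*(z - 4)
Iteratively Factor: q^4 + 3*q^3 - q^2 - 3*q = (q - 1)*(q^3 + 4*q^2 + 3*q) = (q - 1)*(q + 1)*(q^2 + 3*q) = (q - 1)*(q + 1)*(q + 3)*(q)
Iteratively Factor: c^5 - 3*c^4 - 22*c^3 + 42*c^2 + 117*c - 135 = (c - 3)*(c^4 - 22*c^2 - 24*c + 45) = (c - 5)*(c - 3)*(c^3 + 5*c^2 + 3*c - 9) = (c - 5)*(c - 3)*(c + 3)*(c^2 + 2*c - 3) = (c - 5)*(c - 3)*(c + 3)^2*(c - 1)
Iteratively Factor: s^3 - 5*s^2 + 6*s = (s)*(s^2 - 5*s + 6) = s*(s - 2)*(s - 3)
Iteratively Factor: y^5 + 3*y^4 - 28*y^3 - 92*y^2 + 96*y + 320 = (y + 4)*(y^4 - y^3 - 24*y^2 + 4*y + 80) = (y + 4)^2*(y^3 - 5*y^2 - 4*y + 20) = (y - 2)*(y + 4)^2*(y^2 - 3*y - 10) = (y - 2)*(y + 2)*(y + 4)^2*(y - 5)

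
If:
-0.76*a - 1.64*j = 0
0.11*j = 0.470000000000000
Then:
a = -9.22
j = 4.27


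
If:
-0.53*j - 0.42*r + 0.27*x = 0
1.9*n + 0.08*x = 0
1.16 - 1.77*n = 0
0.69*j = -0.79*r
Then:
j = -25.76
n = 0.66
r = 22.50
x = -15.56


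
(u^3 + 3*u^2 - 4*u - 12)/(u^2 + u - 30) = (u^3 + 3*u^2 - 4*u - 12)/(u^2 + u - 30)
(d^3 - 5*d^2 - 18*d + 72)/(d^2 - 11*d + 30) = (d^2 + d - 12)/(d - 5)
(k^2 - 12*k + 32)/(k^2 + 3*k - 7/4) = 4*(k^2 - 12*k + 32)/(4*k^2 + 12*k - 7)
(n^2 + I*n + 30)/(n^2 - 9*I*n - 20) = (n + 6*I)/(n - 4*I)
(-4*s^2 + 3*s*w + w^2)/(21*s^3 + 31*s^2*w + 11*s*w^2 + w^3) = (-4*s^2 + 3*s*w + w^2)/(21*s^3 + 31*s^2*w + 11*s*w^2 + w^3)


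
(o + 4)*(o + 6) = o^2 + 10*o + 24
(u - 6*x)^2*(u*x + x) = u^3*x - 12*u^2*x^2 + u^2*x + 36*u*x^3 - 12*u*x^2 + 36*x^3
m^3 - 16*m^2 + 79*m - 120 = (m - 8)*(m - 5)*(m - 3)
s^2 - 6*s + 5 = (s - 5)*(s - 1)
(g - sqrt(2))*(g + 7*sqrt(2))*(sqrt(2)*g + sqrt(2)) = sqrt(2)*g^3 + sqrt(2)*g^2 + 12*g^2 - 14*sqrt(2)*g + 12*g - 14*sqrt(2)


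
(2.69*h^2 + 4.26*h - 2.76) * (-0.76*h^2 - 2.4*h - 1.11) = -2.0444*h^4 - 9.6936*h^3 - 11.1123*h^2 + 1.8954*h + 3.0636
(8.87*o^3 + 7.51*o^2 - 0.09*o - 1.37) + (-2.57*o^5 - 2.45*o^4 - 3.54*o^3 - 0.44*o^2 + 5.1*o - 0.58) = -2.57*o^5 - 2.45*o^4 + 5.33*o^3 + 7.07*o^2 + 5.01*o - 1.95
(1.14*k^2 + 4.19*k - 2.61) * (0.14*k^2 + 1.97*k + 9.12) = 0.1596*k^4 + 2.8324*k^3 + 18.2857*k^2 + 33.0711*k - 23.8032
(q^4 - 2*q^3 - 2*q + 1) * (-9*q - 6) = -9*q^5 + 12*q^4 + 12*q^3 + 18*q^2 + 3*q - 6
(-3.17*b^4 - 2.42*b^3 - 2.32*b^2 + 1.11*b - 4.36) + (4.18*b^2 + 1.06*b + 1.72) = -3.17*b^4 - 2.42*b^3 + 1.86*b^2 + 2.17*b - 2.64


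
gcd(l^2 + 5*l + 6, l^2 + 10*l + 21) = l + 3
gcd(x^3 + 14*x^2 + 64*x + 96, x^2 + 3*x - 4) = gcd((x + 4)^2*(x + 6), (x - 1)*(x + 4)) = x + 4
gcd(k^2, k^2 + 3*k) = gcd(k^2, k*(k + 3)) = k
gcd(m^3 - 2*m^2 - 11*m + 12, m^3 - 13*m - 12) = m^2 - m - 12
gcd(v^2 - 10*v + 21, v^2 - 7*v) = v - 7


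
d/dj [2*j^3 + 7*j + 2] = 6*j^2 + 7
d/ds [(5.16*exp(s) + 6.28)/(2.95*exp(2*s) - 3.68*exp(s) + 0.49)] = (-15.222*exp(2*s) - 37.052*exp(s) + 25.6388)*exp(s)/(8.7025*exp(4*s) - 21.712*exp(3*s) + 16.4334*exp(2*s) - 3.6064*exp(s) + 0.2401)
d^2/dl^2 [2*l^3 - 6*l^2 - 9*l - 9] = 12*l - 12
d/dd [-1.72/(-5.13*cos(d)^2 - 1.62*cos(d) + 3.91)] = (17.6472*cos(d) + 2.7864)*sin(d)/(5.13*cos(d)^2 + 1.62*cos(d) - 3.91)^2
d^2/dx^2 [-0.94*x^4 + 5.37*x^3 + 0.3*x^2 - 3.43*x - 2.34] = -11.28*x^2 + 32.22*x + 0.6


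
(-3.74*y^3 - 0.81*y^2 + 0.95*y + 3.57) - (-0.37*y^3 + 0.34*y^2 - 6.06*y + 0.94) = -3.37*y^3 - 1.15*y^2 + 7.01*y + 2.63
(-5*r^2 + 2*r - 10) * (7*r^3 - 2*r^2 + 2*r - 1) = -35*r^5 + 24*r^4 - 84*r^3 + 29*r^2 - 22*r + 10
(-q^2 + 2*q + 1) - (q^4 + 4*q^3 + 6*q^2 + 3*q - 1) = -q^4 - 4*q^3 - 7*q^2 - q + 2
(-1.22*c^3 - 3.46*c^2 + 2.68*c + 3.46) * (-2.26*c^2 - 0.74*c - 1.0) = 2.7572*c^5 + 8.7224*c^4 - 2.2764*c^3 - 6.3428*c^2 - 5.2404*c - 3.46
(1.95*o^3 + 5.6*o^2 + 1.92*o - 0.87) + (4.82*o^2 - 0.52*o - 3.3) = 1.95*o^3 + 10.42*o^2 + 1.4*o - 4.17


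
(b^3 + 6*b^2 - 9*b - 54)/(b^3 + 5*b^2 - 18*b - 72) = (b - 3)/(b - 4)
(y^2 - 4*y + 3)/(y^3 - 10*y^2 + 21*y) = (y - 1)/(y*(y - 7))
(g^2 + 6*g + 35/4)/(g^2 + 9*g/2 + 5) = (g + 7/2)/(g + 2)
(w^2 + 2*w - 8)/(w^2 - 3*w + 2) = (w + 4)/(w - 1)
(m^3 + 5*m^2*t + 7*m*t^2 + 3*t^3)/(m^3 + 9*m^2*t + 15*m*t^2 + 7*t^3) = (m + 3*t)/(m + 7*t)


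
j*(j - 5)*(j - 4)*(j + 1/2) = j^4 - 17*j^3/2 + 31*j^2/2 + 10*j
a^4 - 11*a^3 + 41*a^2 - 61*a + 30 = (a - 5)*(a - 3)*(a - 2)*(a - 1)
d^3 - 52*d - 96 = (d - 8)*(d + 2)*(d + 6)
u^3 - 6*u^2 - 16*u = u*(u - 8)*(u + 2)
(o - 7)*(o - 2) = o^2 - 9*o + 14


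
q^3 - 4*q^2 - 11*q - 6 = (q - 6)*(q + 1)^2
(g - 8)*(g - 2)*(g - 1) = g^3 - 11*g^2 + 26*g - 16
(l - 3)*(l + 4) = l^2 + l - 12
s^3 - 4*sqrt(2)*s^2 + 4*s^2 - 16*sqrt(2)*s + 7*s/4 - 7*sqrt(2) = (s + 1/2)*(s + 7/2)*(s - 4*sqrt(2))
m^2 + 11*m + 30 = (m + 5)*(m + 6)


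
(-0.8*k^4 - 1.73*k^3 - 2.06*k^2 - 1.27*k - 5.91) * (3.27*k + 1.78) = -2.616*k^5 - 7.0811*k^4 - 9.8156*k^3 - 7.8197*k^2 - 21.5863*k - 10.5198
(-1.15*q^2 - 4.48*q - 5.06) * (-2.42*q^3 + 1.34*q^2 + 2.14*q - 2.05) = 2.783*q^5 + 9.3006*q^4 + 3.781*q^3 - 14.0101*q^2 - 1.6444*q + 10.373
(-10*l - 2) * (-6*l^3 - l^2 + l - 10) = 60*l^4 + 22*l^3 - 8*l^2 + 98*l + 20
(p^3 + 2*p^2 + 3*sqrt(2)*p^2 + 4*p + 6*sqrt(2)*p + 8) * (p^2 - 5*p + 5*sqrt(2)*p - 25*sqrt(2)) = p^5 - 3*p^4 + 8*sqrt(2)*p^4 - 24*sqrt(2)*p^3 + 24*p^3 - 102*p^2 - 60*sqrt(2)*p^2 - 340*p - 60*sqrt(2)*p - 200*sqrt(2)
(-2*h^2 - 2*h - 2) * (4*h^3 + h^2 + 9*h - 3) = -8*h^5 - 10*h^4 - 28*h^3 - 14*h^2 - 12*h + 6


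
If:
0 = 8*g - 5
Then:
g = 5/8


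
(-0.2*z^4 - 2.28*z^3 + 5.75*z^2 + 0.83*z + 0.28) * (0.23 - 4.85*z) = 0.97*z^5 + 11.012*z^4 - 28.4119*z^3 - 2.703*z^2 - 1.1671*z + 0.0644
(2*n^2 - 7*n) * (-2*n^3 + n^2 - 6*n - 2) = -4*n^5 + 16*n^4 - 19*n^3 + 38*n^2 + 14*n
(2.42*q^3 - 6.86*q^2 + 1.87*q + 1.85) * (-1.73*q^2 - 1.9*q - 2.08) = -4.1866*q^5 + 7.2698*q^4 + 4.7653*q^3 + 7.5153*q^2 - 7.4046*q - 3.848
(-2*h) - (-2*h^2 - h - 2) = 2*h^2 - h + 2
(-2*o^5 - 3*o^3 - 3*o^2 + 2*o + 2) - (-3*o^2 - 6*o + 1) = -2*o^5 - 3*o^3 + 8*o + 1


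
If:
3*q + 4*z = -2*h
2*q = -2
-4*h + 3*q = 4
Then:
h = -7/4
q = -1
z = 13/8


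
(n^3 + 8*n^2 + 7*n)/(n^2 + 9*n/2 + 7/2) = 2*n*(n + 7)/(2*n + 7)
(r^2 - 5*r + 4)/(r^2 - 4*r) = (r - 1)/r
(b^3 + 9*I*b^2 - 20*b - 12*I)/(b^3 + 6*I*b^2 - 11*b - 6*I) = (b + 6*I)/(b + 3*I)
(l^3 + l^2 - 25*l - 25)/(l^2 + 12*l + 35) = (l^2 - 4*l - 5)/(l + 7)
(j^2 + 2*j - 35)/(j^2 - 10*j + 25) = (j + 7)/(j - 5)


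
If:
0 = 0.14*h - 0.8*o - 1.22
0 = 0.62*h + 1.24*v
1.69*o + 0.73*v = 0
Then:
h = -37.22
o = -8.04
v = 18.61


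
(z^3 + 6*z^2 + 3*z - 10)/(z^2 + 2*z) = z + 4 - 5/z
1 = 1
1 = 1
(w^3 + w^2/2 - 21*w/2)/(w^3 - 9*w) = (w + 7/2)/(w + 3)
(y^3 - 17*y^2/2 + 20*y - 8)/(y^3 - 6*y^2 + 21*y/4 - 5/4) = 2*(y^2 - 8*y + 16)/(2*y^2 - 11*y + 5)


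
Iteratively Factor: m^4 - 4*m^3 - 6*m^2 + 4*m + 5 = (m + 1)*(m^3 - 5*m^2 - m + 5) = (m - 5)*(m + 1)*(m^2 - 1) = (m - 5)*(m - 1)*(m + 1)*(m + 1)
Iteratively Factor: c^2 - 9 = (c - 3)*(c + 3)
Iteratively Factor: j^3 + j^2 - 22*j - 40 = (j + 4)*(j^2 - 3*j - 10) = (j - 5)*(j + 4)*(j + 2)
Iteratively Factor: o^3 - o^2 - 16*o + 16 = (o - 1)*(o^2 - 16) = (o - 1)*(o + 4)*(o - 4)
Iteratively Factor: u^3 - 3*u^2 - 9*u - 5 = (u - 5)*(u^2 + 2*u + 1) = (u - 5)*(u + 1)*(u + 1)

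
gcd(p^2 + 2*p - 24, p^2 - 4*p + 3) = 1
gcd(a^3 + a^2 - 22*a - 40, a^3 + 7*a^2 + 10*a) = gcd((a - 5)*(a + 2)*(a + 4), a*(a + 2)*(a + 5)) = a + 2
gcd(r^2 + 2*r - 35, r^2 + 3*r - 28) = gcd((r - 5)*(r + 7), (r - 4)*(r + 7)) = r + 7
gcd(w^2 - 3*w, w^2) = w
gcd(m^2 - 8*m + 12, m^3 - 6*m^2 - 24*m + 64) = m - 2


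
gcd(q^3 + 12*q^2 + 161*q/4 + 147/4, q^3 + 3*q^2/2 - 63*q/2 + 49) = q + 7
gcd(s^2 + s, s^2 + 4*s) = s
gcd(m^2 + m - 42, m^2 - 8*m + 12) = m - 6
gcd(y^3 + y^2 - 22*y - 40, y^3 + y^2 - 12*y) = y + 4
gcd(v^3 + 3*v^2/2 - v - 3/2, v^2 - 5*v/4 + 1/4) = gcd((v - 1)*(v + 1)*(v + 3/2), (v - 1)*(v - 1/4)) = v - 1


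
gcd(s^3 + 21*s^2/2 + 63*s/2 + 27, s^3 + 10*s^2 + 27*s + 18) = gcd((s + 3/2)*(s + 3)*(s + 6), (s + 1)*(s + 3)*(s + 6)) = s^2 + 9*s + 18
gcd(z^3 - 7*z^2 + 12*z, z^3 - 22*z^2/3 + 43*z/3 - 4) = z^2 - 7*z + 12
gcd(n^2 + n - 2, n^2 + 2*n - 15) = 1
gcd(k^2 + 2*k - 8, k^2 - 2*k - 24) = k + 4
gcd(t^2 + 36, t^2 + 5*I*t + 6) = t + 6*I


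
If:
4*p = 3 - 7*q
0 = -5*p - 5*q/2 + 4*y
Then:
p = 28*y/25 - 3/10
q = 3/5 - 16*y/25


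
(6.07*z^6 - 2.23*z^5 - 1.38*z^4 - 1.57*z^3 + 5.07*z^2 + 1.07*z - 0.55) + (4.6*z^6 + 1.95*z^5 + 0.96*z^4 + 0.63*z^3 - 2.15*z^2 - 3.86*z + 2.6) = 10.67*z^6 - 0.28*z^5 - 0.42*z^4 - 0.94*z^3 + 2.92*z^2 - 2.79*z + 2.05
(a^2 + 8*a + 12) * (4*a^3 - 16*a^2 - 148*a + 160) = 4*a^5 + 16*a^4 - 228*a^3 - 1216*a^2 - 496*a + 1920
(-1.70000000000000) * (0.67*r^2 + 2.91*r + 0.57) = -1.139*r^2 - 4.947*r - 0.969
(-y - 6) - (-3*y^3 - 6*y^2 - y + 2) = 3*y^3 + 6*y^2 - 8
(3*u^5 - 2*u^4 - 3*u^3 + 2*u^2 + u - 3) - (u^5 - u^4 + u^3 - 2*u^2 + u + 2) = 2*u^5 - u^4 - 4*u^3 + 4*u^2 - 5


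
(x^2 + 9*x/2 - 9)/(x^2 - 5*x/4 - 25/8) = 4*(-2*x^2 - 9*x + 18)/(-8*x^2 + 10*x + 25)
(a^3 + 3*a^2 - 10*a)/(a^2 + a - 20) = a*(a - 2)/(a - 4)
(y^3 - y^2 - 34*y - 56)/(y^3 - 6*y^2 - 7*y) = (y^2 + 6*y + 8)/(y*(y + 1))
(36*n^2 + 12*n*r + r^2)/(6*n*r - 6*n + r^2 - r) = (6*n + r)/(r - 1)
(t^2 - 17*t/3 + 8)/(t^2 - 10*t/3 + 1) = (3*t - 8)/(3*t - 1)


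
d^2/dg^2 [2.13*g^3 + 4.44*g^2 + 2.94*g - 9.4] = 12.78*g + 8.88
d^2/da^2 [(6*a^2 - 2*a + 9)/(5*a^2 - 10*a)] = 2*(10*a^3 + 27*a^2 - 54*a + 36)/(5*a^3*(a^3 - 6*a^2 + 12*a - 8))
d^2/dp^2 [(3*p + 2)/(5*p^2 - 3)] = 30*(5*p^3 + 10*p^2 + 9*p + 2)/(125*p^6 - 225*p^4 + 135*p^2 - 27)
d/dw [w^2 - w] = 2*w - 1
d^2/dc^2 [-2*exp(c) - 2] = -2*exp(c)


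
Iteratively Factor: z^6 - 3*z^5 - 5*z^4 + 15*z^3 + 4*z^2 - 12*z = (z + 2)*(z^5 - 5*z^4 + 5*z^3 + 5*z^2 - 6*z) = (z + 1)*(z + 2)*(z^4 - 6*z^3 + 11*z^2 - 6*z) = (z - 2)*(z + 1)*(z + 2)*(z^3 - 4*z^2 + 3*z) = (z - 2)*(z - 1)*(z + 1)*(z + 2)*(z^2 - 3*z) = (z - 3)*(z - 2)*(z - 1)*(z + 1)*(z + 2)*(z)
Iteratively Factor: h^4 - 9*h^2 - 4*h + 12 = (h + 2)*(h^3 - 2*h^2 - 5*h + 6) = (h - 3)*(h + 2)*(h^2 + h - 2) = (h - 3)*(h - 1)*(h + 2)*(h + 2)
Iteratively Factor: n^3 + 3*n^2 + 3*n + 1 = (n + 1)*(n^2 + 2*n + 1) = (n + 1)^2*(n + 1)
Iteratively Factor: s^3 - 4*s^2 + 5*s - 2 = (s - 2)*(s^2 - 2*s + 1) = (s - 2)*(s - 1)*(s - 1)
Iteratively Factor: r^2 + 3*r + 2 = (r + 2)*(r + 1)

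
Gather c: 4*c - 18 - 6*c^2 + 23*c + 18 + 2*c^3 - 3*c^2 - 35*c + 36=2*c^3 - 9*c^2 - 8*c + 36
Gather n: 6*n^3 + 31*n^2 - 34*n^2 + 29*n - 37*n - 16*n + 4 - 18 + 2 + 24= 6*n^3 - 3*n^2 - 24*n + 12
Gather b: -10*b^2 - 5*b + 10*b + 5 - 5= -10*b^2 + 5*b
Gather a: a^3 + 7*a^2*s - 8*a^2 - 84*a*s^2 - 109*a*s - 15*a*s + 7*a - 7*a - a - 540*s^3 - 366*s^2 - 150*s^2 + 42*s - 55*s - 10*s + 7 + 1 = a^3 + a^2*(7*s - 8) + a*(-84*s^2 - 124*s - 1) - 540*s^3 - 516*s^2 - 23*s + 8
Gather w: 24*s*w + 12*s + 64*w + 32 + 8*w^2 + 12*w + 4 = 12*s + 8*w^2 + w*(24*s + 76) + 36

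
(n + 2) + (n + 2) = 2*n + 4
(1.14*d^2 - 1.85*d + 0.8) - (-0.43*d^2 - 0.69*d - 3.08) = 1.57*d^2 - 1.16*d + 3.88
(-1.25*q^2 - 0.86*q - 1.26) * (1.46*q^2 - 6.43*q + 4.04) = -1.825*q^4 + 6.7819*q^3 - 1.3598*q^2 + 4.6274*q - 5.0904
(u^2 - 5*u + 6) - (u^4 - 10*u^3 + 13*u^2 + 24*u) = -u^4 + 10*u^3 - 12*u^2 - 29*u + 6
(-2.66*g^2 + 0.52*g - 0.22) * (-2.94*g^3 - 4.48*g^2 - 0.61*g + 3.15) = 7.8204*g^5 + 10.388*g^4 - 0.0602*g^3 - 7.7106*g^2 + 1.7722*g - 0.693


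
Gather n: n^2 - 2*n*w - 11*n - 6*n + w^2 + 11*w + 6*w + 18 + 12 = n^2 + n*(-2*w - 17) + w^2 + 17*w + 30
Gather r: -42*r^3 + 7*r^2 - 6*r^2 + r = -42*r^3 + r^2 + r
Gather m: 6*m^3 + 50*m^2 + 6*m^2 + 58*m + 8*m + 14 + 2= 6*m^3 + 56*m^2 + 66*m + 16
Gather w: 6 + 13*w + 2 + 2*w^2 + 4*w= 2*w^2 + 17*w + 8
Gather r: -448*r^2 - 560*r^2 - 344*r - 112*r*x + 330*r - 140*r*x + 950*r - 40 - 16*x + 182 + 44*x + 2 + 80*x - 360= -1008*r^2 + r*(936 - 252*x) + 108*x - 216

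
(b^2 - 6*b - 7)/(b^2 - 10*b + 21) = (b + 1)/(b - 3)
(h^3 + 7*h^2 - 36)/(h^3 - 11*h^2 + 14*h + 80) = (h^3 + 7*h^2 - 36)/(h^3 - 11*h^2 + 14*h + 80)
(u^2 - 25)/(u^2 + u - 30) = (u + 5)/(u + 6)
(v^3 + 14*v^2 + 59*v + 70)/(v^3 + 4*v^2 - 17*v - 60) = (v^2 + 9*v + 14)/(v^2 - v - 12)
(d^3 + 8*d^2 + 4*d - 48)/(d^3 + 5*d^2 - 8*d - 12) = (d + 4)/(d + 1)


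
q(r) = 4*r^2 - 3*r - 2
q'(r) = 8*r - 3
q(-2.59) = 32.60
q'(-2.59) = -23.72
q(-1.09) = 6.02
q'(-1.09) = -11.72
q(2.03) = 8.39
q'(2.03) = 13.24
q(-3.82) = 67.83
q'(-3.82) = -33.56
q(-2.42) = 28.69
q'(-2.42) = -22.36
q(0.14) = -2.34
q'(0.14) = -1.88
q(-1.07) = 5.79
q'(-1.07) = -11.56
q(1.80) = 5.56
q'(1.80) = 11.40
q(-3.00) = 43.00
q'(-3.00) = -27.00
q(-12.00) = 610.00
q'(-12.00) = -99.00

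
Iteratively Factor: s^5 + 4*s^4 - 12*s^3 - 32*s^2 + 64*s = (s - 2)*(s^4 + 6*s^3 - 32*s) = (s - 2)^2*(s^3 + 8*s^2 + 16*s) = s*(s - 2)^2*(s^2 + 8*s + 16) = s*(s - 2)^2*(s + 4)*(s + 4)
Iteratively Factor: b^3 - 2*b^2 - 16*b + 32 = (b - 2)*(b^2 - 16) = (b - 4)*(b - 2)*(b + 4)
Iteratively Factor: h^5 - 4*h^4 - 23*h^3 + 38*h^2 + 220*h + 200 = (h + 2)*(h^4 - 6*h^3 - 11*h^2 + 60*h + 100) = (h + 2)^2*(h^3 - 8*h^2 + 5*h + 50) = (h - 5)*(h + 2)^2*(h^2 - 3*h - 10) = (h - 5)*(h + 2)^3*(h - 5)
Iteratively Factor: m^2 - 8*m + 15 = (m - 3)*(m - 5)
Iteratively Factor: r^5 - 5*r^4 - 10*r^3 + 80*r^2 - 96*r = (r - 3)*(r^4 - 2*r^3 - 16*r^2 + 32*r) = r*(r - 3)*(r^3 - 2*r^2 - 16*r + 32) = r*(r - 4)*(r - 3)*(r^2 + 2*r - 8) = r*(r - 4)*(r - 3)*(r - 2)*(r + 4)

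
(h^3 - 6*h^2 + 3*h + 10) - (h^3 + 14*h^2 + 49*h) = -20*h^2 - 46*h + 10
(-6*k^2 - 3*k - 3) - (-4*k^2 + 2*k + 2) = -2*k^2 - 5*k - 5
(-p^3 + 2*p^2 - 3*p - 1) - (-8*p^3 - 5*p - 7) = 7*p^3 + 2*p^2 + 2*p + 6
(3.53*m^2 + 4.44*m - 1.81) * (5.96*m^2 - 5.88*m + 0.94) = 21.0388*m^4 + 5.706*m^3 - 33.5766*m^2 + 14.8164*m - 1.7014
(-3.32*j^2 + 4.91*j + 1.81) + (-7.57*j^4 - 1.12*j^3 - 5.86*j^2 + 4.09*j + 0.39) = -7.57*j^4 - 1.12*j^3 - 9.18*j^2 + 9.0*j + 2.2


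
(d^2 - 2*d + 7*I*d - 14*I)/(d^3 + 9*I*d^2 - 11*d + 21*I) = (d - 2)/(d^2 + 2*I*d + 3)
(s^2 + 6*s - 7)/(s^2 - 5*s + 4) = (s + 7)/(s - 4)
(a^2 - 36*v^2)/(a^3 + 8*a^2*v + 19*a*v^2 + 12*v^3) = (a^2 - 36*v^2)/(a^3 + 8*a^2*v + 19*a*v^2 + 12*v^3)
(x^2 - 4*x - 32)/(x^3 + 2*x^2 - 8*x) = (x - 8)/(x*(x - 2))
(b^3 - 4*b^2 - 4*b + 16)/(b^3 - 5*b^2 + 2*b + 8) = (b + 2)/(b + 1)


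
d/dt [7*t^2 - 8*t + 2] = 14*t - 8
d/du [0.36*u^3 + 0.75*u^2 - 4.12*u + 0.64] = 1.08*u^2 + 1.5*u - 4.12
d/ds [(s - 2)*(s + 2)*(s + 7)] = 3*s^2 + 14*s - 4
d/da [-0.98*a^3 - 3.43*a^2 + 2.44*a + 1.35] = -2.94*a^2 - 6.86*a + 2.44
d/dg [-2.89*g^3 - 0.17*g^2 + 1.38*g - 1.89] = -8.67*g^2 - 0.34*g + 1.38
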